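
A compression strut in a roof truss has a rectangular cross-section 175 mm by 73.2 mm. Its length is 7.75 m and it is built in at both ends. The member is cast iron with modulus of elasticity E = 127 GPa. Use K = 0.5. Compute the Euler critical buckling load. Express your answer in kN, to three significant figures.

Buckling occurs about the weak axis: I_min = h·b³/12 with b = 73.2 mm (the shorter side).
I_min = 175×73.2³/12 = 5.720×10^6 mm⁴
I = 5.720×10^6 mm⁴ = 5.720×10^-6 m⁴
Effective length L_e = K·L = 0.5 × 7.75 = 3.875 m
P_cr = π²EI / L_e² = π² × 127×10⁹ × 5.720×10^-6 / 3.875² = 4.775×10^5 N

P_cr ≈ 477 kN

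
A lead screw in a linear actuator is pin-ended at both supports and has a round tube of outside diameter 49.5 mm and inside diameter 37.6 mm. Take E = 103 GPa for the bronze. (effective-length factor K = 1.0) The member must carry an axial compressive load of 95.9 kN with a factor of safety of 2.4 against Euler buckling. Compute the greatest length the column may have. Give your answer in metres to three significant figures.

d_o = 49.5 mm, d_i = 37.6 mm
I = π(d_o⁴ − d_i⁴)/64 = π(49.5⁴ − 37.60⁴)/64 = 1.966×10^5 mm⁴
I = 1.966×10^-7 m⁴
Required critical load P_cr = n·P = 2.4 × 95.9 = 230.2 kN = 2.302×10^5 N
From P_cr = π²EI/(K·L)²:  L = (1/K)·√(π²EI/P_cr) = (1/1)·√(π²×1.03×10^11×1.966×10^-7/2.302×10^5)
L = 0.932 m

L_max ≈ 0.932 m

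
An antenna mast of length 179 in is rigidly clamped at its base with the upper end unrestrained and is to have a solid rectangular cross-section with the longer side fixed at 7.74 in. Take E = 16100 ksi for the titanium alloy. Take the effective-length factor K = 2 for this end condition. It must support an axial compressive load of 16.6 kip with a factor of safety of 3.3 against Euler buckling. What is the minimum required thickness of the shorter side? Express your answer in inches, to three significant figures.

b ≈ 4.09 in

Required P_cr = n·P = 3.3 × 16.6 = 54.78 kip
L_e = K·L = 2 × 179 = 358.0 in
Required I = P_cr·L_e²/(π²E) = 5.478×10^4 × 358.0² / (π² × 1.61×10^7) = 44.18 in⁴
Rectangle, weak axis: I_min = h·b³/12 with h = 7.74 in fixed  ⇒  b = (12I/h)^(1/3) = 4.09 in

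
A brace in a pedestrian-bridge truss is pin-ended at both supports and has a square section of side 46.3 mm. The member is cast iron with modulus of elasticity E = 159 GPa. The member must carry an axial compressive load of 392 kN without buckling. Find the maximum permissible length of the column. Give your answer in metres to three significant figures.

L_max ≈ 1.24 m

I = a⁴/12 = 46.3⁴/12 = 3.830×10^5 mm⁴
I = 3.830×10^-7 m⁴
At the buckling limit P_cr = P = 3.920×10^5 N
From P_cr = π²EI/(K·L)²:  L = (1/K)·√(π²EI/P_cr) = (1/1)·√(π²×1.59×10^11×3.830×10^-7/3.920×10^5)
L = 1.24 m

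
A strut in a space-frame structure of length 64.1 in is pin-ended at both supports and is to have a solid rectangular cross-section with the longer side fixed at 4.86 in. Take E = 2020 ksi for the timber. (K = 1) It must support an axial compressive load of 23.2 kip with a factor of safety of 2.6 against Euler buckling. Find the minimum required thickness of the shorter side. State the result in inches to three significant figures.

b ≈ 3.13 in

Required P_cr = n·P = 2.6 × 23.2 = 60.32 kip
L_e = K·L = 1 × 64.1 = 64.10 in
Required I = P_cr·L_e²/(π²E) = 6.032×10^4 × 64.10² / (π² × 2.02×10^6) = 12.43 in⁴
Rectangle, weak axis: I_min = h·b³/12 with h = 4.86 in fixed  ⇒  b = (12I/h)^(1/3) = 3.13 in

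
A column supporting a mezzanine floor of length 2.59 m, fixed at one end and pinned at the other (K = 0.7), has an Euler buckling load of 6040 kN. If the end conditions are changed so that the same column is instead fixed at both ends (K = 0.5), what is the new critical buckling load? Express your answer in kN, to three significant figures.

P_cr ≈ 11800 kN

P_cr ∝ 1/K², so P_cr,new = P_cr,old × (K_old/K_new)² = 6040 × (0.7/0.5)²
= 6040 × 1.960 = 11800 kN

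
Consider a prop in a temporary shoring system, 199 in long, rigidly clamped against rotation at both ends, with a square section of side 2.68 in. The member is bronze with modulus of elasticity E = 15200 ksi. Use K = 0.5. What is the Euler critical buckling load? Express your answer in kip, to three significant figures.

I = a⁴/12 = 2.68⁴/12 = 4.299 in⁴
Effective length L_e = K·L = 0.5 × 199 = 99.50 in
P_cr = π²EI / L_e² = π² × 15200×10³ × 4.299 / 99.50² = 6.514×10^4 lb

P_cr ≈ 65.1 kip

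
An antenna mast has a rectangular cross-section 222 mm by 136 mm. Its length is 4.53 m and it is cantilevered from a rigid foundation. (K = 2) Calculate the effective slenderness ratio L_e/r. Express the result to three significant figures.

λ ≈ 231

For a rectangle r_min = b/√12 = 136/√12 = 39.26 mm
L_e = K·L = 2 × 4.53 m = 9.060 m = 9060.0 mm
λ = L_e / r_min = 9060.0 / 39.26 = 231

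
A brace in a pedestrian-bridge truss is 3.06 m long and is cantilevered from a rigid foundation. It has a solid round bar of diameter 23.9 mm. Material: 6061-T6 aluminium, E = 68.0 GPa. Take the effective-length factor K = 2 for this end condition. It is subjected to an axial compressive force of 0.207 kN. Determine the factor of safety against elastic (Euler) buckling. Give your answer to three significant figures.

n ≈ 1.39

I = πd⁴/64 = π×23.9⁴/64 = 1.602×10^4 mm⁴
I = 1.602×10^4 mm⁴ = 1.602×10^-8 m⁴
Effective length L_e = K·L = 2 × 3.06 = 6.120 m
P_cr = π²EI / L_e² = π² × 68.0×10⁹ × 1.602×10^-8 / 6.120² = 287.0 N
Factor of safety n = P_cr / P = 0.28699 / 0.207 = 1.39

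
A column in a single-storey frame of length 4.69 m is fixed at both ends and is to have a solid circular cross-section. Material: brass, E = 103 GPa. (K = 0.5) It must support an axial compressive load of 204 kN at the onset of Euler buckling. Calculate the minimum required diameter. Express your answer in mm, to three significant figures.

d ≈ 68.9 mm

L_e = K·L = 0.5 × 4.69 = 2.345 m
Required I = P_cr·L_e²/(π²E) = 2.040×10^5 × 2.345² / (π² × 1.03×10^11) = 1.104×10^-6 m⁴
I_req = 1.104×10^6 mm⁴
Solid circle: I = πd⁴/64  ⇒  d = (64I/π)^(1/4) = (64×1.104×10^6/π)^(1/4) = 68.9 mm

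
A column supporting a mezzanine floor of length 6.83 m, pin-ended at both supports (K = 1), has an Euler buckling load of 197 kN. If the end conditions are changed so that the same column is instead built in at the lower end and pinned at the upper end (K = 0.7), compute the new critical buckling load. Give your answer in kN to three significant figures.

P_cr ∝ 1/K², so P_cr,new = P_cr,old × (K_old/K_new)² = 197 × (1/0.7)²
= 197 × 2.041 = 402 kN

P_cr ≈ 402 kN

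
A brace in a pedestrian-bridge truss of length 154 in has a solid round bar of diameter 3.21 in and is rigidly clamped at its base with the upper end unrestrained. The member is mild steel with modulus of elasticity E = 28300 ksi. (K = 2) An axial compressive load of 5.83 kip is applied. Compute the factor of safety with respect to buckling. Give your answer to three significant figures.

I = πd⁴/64 = π×3.21⁴/64 = 5.212 in⁴
Effective length L_e = K·L = 2 × 154 = 308.0 in
P_cr = π²EI / L_e² = π² × 28300×10³ × 5.212 / 308.0² = 1.535×10^4 lb
Factor of safety n = P_cr / P = 15.345 / 5.83 = 2.63

n ≈ 2.63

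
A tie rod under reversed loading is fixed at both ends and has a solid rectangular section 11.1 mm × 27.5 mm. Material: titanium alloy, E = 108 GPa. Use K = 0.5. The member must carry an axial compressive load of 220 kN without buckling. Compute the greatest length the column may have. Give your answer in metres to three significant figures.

L_max ≈ 0.246 m

Buckling occurs about the weak axis: I_min = h·b³/12 with b = 11.1 mm (the shorter side).
I_min = 27.5×11.1³/12 = 3.134×10^3 mm⁴
I = 3.134×10^-9 m⁴
At the buckling limit P_cr = P = 2.200×10^5 N
From P_cr = π²EI/(K·L)²:  L = (1/K)·√(π²EI/P_cr) = (1/0.5)·√(π²×1.08×10^11×3.134×10^-9/2.200×10^5)
L = 0.246 m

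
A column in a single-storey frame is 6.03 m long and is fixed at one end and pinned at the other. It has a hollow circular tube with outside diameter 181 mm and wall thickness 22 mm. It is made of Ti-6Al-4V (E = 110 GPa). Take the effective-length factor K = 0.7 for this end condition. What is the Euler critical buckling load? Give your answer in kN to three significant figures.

P_cr ≈ 2160 kN

Inner diameter d_i = 181 − 2×22 = 137.0 mm
I = π(d_o⁴ − d_i⁴)/64 = π(181⁴ − 137.0⁴)/64 = 3.539×10^7 mm⁴
I = 3.539×10^7 mm⁴ = 3.539×10^-5 m⁴
Effective length L_e = K·L = 0.7 × 6.03 = 4.221 m
P_cr = π²EI / L_e² = π² × 110×10⁹ × 3.539×10^-5 / 4.221² = 2.157×10^6 N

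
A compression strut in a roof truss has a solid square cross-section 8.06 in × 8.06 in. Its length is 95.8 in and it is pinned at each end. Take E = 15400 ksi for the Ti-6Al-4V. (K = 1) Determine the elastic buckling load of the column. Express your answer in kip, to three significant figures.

I = a⁴/12 = 8.06⁴/12 = 351.7 in⁴
Effective length L_e = K·L = 1 × 95.8 = 95.80 in
P_cr = π²EI / L_e² = π² × 15400×10³ × 351.7 / 95.80² = 5.824×10^6 lb

P_cr ≈ 5820 kip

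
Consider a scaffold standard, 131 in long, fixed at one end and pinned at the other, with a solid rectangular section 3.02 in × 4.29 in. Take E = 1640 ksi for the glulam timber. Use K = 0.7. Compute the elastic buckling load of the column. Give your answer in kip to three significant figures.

P_cr ≈ 19.0 kip

Buckling occurs about the weak axis: I_min = h·b³/12 with b = 3.02 in (the shorter side).
I_min = 4.29×3.02³/12 = 9.847 in⁴
Effective length L_e = K·L = 0.7 × 131 = 91.70 in
P_cr = π²EI / L_e² = π² × 1640×10³ × 9.847 / 91.70² = 1.895×10^4 lb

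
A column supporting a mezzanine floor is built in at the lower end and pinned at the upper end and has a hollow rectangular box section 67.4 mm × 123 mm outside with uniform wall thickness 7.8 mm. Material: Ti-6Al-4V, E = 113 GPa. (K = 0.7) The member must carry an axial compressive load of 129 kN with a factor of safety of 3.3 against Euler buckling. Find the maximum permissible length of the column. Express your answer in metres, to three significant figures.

L_max ≈ 3.18 m

Inner dimensions: h_i = 123 − 2×7.8 = 107.4 mm, b_i = 67.4 − 2×7.8 = 51.80 mm
Weak-axis I_min = (h_o·b_o³ − h_i·b_i³)/12 with b_o = 67.4, b_i = 51.80 mm (shorter outer/inner sides).
I_min = (123×67.4³ − 107.4×51.80³)/12 = 1.894×10^6 mm⁴
I = 1.894×10^-6 m⁴
Required critical load P_cr = n·P = 3.3 × 129 = 425.7 kN = 4.257×10^5 N
From P_cr = π²EI/(K·L)²:  L = (1/K)·√(π²EI/P_cr) = (1/0.7)·√(π²×1.13×10^11×1.894×10^-6/4.257×10^5)
L = 3.18 m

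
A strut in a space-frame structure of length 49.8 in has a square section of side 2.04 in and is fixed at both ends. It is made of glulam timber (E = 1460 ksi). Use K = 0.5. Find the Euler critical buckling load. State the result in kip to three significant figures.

I = a⁴/12 = 2.04⁴/12 = 1.443 in⁴
Effective length L_e = K·L = 0.5 × 49.8 = 24.90 in
P_cr = π²EI / L_e² = π² × 1460×10³ × 1.443 / 24.90² = 3.354×10^4 lb

P_cr ≈ 33.5 kip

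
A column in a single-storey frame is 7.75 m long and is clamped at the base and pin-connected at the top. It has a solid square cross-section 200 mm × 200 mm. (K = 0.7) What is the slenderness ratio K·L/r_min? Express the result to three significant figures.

λ ≈ 94.0

For a square r = a/√12 = 200/√12 = 57.74 mm
L_e = K·L = 0.7 × 7.75 m = 5.425 m = 5425.0 mm
λ = L_e / r_min = 5425.0 / 57.74 = 94.0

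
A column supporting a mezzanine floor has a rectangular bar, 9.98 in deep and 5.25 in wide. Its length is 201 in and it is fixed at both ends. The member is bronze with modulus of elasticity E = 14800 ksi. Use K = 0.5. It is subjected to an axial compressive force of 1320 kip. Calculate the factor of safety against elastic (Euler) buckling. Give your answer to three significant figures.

n ≈ 1.32

Buckling occurs about the weak axis: I_min = h·b³/12 with b = 5.25 in (the shorter side).
I_min = 9.98×5.25³/12 = 120.3 in⁴
Effective length L_e = K·L = 0.5 × 201 = 100.5 in
P_cr = π²EI / L_e² = π² × 14800×10³ × 120.3 / 100.5² = 1.740×10^6 lb
Factor of safety n = P_cr / P = 1740.4 / 1320 = 1.32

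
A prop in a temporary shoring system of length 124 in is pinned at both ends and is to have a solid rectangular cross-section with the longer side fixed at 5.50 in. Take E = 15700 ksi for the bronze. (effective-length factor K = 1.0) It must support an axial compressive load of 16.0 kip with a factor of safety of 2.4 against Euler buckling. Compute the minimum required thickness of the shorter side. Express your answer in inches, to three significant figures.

b ≈ 2.03 in

Required P_cr = n·P = 2.4 × 16.0 = 38.40 kip
L_e = K·L = 1 × 124 = 124.0 in
Required I = P_cr·L_e²/(π²E) = 3.840×10^4 × 124.0² / (π² × 1.57×10^7) = 3.810 in⁴
Rectangle, weak axis: I_min = h·b³/12 with h = 5.50 in fixed  ⇒  b = (12I/h)^(1/3) = 2.03 in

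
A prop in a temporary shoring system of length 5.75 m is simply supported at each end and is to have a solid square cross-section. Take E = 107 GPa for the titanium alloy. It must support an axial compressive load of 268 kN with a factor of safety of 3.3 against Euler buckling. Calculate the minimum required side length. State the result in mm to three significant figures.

a ≈ 135 mm

Required P_cr = n·P = 3.3 × 268 = 884.4 kN
L_e = K·L = 1 × 5.75 = 5.750 m
Required I = P_cr·L_e²/(π²E) = 8.844×10^5 × 5.750² / (π² × 1.07×10^11) = 2.769×10^-5 m⁴
I_req = 2.769×10^7 mm⁴
Solid square: I = a⁴/12  ⇒  a = (12I)^(1/4) = (12×2.769×10^7)^(1/4) = 135 mm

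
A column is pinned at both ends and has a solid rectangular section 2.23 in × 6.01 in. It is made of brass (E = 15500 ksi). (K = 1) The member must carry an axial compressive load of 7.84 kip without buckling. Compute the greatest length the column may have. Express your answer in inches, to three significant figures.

Buckling occurs about the weak axis: I_min = h·b³/12 with b = 2.23 in (the shorter side).
I_min = 6.01×2.23³/12 = 5.554 in⁴
At the buckling limit P_cr = P = 7.840×10^3 lb
From P_cr = π²EI/(K·L)²:  L = (1/K)·√(π²EI/P_cr) = (1/1)·√(π²×1.55×10^7×5.554/7.840×10^3)
L = 329 in

L_max ≈ 329 in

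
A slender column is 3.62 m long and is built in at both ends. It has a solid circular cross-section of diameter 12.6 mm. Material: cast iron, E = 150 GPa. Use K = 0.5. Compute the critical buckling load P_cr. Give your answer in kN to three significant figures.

P_cr ≈ 0.559 kN

I = πd⁴/64 = π×12.6⁴/64 = 1.237×10^3 mm⁴
I = 1.237×10^3 mm⁴ = 1.237×10^-9 m⁴
Effective length L_e = K·L = 0.5 × 3.62 = 1.810 m
P_cr = π²EI / L_e² = π² × 150×10⁹ × 1.237×10^-9 / 1.810² = 559.1 N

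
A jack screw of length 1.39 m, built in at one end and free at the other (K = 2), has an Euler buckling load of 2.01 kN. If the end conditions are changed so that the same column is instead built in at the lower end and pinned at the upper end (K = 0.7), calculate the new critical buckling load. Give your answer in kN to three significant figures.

P_cr ∝ 1/K², so P_cr,new = P_cr,old × (K_old/K_new)² = 2.01 × (2/0.7)²
= 2.01 × 8.163 = 16.4 kN

P_cr ≈ 16.4 kN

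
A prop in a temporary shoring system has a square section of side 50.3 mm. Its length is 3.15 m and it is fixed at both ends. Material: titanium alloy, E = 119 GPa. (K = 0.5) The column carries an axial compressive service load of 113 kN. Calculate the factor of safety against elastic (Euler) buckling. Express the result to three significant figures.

n ≈ 2.24

I = a⁴/12 = 50.3⁴/12 = 5.334×10^5 mm⁴
I = 5.334×10^5 mm⁴ = 5.334×10^-7 m⁴
Effective length L_e = K·L = 0.5 × 3.15 = 1.575 m
P_cr = π²EI / L_e² = π² × 119×10⁹ × 5.334×10^-7 / 1.575² = 2.526×10^5 N
Factor of safety n = P_cr / P = 252.57 / 113 = 2.24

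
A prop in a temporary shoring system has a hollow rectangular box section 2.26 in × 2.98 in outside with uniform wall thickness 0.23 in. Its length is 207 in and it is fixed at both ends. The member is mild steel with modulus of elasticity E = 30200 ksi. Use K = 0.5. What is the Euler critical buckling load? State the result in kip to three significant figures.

P_cr ≈ 45.7 kip

Inner dimensions: h_i = 2.98 − 2×0.23 = 2.520 in, b_i = 2.26 − 2×0.23 = 1.800 in
Weak-axis I_min = (h_o·b_o³ − h_i·b_i³)/12 with b_o = 2.26, b_i = 1.800 in (shorter outer/inner sides).
I_min = (2.98×2.26³ − 2.520×1.800³)/12 = 1.642 in⁴
Effective length L_e = K·L = 0.5 × 207 = 103.5 in
P_cr = π²EI / L_e² = π² × 30200×10³ × 1.642 / 103.5² = 4.568×10^4 lb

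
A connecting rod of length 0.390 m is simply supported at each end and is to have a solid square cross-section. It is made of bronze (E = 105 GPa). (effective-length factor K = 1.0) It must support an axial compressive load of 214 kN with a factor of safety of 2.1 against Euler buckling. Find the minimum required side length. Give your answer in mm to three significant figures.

a ≈ 29.8 mm

Required P_cr = n·P = 2.1 × 214 = 449.4 kN
L_e = K·L = 1 × 0.390 = 0.3900 m
Required I = P_cr·L_e²/(π²E) = 4.494×10^5 × 0.3900² / (π² × 1.05×10^11) = 6.596×10^-8 m⁴
I_req = 6.596×10^4 mm⁴
Solid square: I = a⁴/12  ⇒  a = (12I)^(1/4) = (12×6.596×10^4)^(1/4) = 29.8 mm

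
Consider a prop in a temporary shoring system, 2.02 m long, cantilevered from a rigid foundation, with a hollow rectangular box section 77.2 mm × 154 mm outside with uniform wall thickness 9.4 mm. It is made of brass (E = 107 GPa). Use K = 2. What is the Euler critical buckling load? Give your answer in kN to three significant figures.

Inner dimensions: h_i = 154 − 2×9.4 = 135.2 mm, b_i = 77.2 − 2×9.4 = 58.40 mm
Weak-axis I_min = (h_o·b_o³ − h_i·b_i³)/12 with b_o = 77.2, b_i = 58.40 mm (shorter outer/inner sides).
I_min = (154×77.2³ − 135.2×58.40³)/12 = 3.661×10^6 mm⁴
I = 3.661×10^6 mm⁴ = 3.661×10^-6 m⁴
Effective length L_e = K·L = 2 × 2.02 = 4.040 m
P_cr = π²EI / L_e² = π² × 107×10⁹ × 3.661×10^-6 / 4.040² = 2.368×10^5 N

P_cr ≈ 237 kN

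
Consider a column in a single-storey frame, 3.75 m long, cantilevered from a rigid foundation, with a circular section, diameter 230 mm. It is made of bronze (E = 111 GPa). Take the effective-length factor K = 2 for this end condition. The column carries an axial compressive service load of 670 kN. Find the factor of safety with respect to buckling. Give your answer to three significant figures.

I = πd⁴/64 = π×230⁴/64 = 1.374×10^8 mm⁴
I = 1.374×10^8 mm⁴ = 1.374×10^-4 m⁴
Effective length L_e = K·L = 2 × 3.75 = 7.500 m
P_cr = π²EI / L_e² = π² × 111×10⁹ × 1.374×10^-4 / 7.500² = 2.675×10^6 N
Factor of safety n = P_cr / P = 2675.4 / 670 = 3.99

n ≈ 3.99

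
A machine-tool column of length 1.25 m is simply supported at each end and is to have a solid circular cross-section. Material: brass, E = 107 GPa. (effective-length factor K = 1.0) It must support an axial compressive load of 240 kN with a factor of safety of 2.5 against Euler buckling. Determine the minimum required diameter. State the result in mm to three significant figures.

Required P_cr = n·P = 2.5 × 240 = 600.0 kN
L_e = K·L = 1 × 1.25 = 1.250 m
Required I = P_cr·L_e²/(π²E) = 6.000×10^5 × 1.250² / (π² × 1.07×10^11) = 8.877×10^-7 m⁴
I_req = 8.877×10^5 mm⁴
Solid circle: I = πd⁴/64  ⇒  d = (64I/π)^(1/4) = (64×8.877×10^5/π)^(1/4) = 65.2 mm

d ≈ 65.2 mm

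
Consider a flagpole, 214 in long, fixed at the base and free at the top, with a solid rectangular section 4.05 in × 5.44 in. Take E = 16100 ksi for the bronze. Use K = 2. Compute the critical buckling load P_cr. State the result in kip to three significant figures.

Buckling occurs about the weak axis: I_min = h·b³/12 with b = 4.05 in (the shorter side).
I_min = 5.44×4.05³/12 = 30.11 in⁴
Effective length L_e = K·L = 2 × 214 = 428.0 in
P_cr = π²EI / L_e² = π² × 16100×10³ × 30.11 / 428.0² = 2.612×10^4 lb

P_cr ≈ 26.1 kip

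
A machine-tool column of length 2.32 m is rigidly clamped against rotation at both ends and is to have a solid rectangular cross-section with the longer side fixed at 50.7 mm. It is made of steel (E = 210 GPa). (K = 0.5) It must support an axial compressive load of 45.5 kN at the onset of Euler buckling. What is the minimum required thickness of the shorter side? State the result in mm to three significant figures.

L_e = K·L = 0.5 × 2.32 = 1.160 m
Required I = P_cr·L_e²/(π²E) = 4.550×10^4 × 1.160² / (π² × 2.10×10^11) = 2.954×10^-8 m⁴
I_req = 2.954×10^4 mm⁴
Rectangle, weak axis: I_min = h·b³/12 with h = 50.7 mm fixed  ⇒  b = (12I/h)^(1/3) = 19.1 mm

b ≈ 19.1 mm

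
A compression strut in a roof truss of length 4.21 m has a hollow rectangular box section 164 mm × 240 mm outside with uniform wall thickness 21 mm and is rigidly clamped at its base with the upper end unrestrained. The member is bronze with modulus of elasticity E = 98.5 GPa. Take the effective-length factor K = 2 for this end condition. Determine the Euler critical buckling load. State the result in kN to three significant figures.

P_cr ≈ 799 kN

Inner dimensions: h_i = 240 − 2×21 = 198.0 mm, b_i = 164 − 2×21 = 122.0 mm
Weak-axis I_min = (h_o·b_o³ − h_i·b_i³)/12 with b_o = 164, b_i = 122.0 mm (shorter outer/inner sides).
I_min = (240×164³ − 198.0×122.0³)/12 = 5.826×10^7 mm⁴
I = 5.826×10^7 mm⁴ = 5.826×10^-5 m⁴
Effective length L_e = K·L = 2 × 4.21 = 8.420 m
P_cr = π²EI / L_e² = π² × 98.5×10⁹ × 5.826×10^-5 / 8.420² = 7.988×10^5 N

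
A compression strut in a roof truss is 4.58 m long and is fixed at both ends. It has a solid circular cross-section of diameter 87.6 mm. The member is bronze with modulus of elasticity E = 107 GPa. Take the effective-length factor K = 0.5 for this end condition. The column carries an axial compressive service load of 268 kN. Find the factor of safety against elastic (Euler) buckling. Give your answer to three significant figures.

I = πd⁴/64 = π×87.6⁴/64 = 2.891×10^6 mm⁴
I = 2.891×10^6 mm⁴ = 2.891×10^-6 m⁴
Effective length L_e = K·L = 0.5 × 4.58 = 2.290 m
P_cr = π²EI / L_e² = π² × 107×10⁹ × 2.891×10^-6 / 2.290² = 5.821×10^5 N
Factor of safety n = P_cr / P = 582.10 / 268 = 2.17

n ≈ 2.17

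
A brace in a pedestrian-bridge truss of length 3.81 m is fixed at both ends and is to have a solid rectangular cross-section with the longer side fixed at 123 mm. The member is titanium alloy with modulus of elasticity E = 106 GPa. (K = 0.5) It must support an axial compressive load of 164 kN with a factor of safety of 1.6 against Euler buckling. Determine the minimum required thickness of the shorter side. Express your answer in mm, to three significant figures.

b ≈ 44.6 mm

Required P_cr = n·P = 1.6 × 164 = 262.4 kN
L_e = K·L = 0.5 × 3.81 = 1.905 m
Required I = P_cr·L_e²/(π²E) = 2.624×10^5 × 1.905² / (π² × 1.06×10^11) = 9.102×10^-7 m⁴
I_req = 9.102×10^5 mm⁴
Rectangle, weak axis: I_min = h·b³/12 with h = 123 mm fixed  ⇒  b = (12I/h)^(1/3) = 44.6 mm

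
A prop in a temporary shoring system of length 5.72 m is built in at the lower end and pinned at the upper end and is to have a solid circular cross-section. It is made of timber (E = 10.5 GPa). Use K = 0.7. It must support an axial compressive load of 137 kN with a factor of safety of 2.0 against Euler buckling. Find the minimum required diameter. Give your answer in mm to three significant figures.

d ≈ 171 mm

Required P_cr = n·P = 2.0 × 137 = 274.0 kN
L_e = K·L = 0.7 × 5.72 = 4.004 m
Required I = P_cr·L_e²/(π²E) = 2.740×10^5 × 4.004² / (π² × 1.05×10^10) = 4.239×10^-5 m⁴
I_req = 4.239×10^7 mm⁴
Solid circle: I = πd⁴/64  ⇒  d = (64I/π)^(1/4) = (64×4.239×10^7/π)^(1/4) = 171 mm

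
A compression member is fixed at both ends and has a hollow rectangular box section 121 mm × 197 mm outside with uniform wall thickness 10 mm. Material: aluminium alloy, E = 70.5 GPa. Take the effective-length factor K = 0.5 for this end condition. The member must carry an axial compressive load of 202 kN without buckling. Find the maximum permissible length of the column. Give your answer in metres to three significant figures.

L_max ≈ 13.8 m

Inner dimensions: h_i = 197 − 2×10 = 177.0 mm, b_i = 121 − 2×10 = 101.0 mm
Weak-axis I_min = (h_o·b_o³ − h_i·b_i³)/12 with b_o = 121, b_i = 101.0 mm (shorter outer/inner sides).
I_min = (197×121³ − 177.0×101.0³)/12 = 1.389×10^7 mm⁴
I = 1.389×10^-5 m⁴
At the buckling limit P_cr = P = 2.020×10^5 N
From P_cr = π²EI/(K·L)²:  L = (1/K)·√(π²EI/P_cr) = (1/0.5)·√(π²×7.05×10^10×1.389×10^-5/2.020×10^5)
L = 13.8 m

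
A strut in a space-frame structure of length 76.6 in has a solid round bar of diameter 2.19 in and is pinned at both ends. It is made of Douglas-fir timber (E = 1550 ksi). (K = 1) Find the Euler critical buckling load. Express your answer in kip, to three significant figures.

P_cr ≈ 2.94 kip

I = πd⁴/64 = π×2.19⁴/64 = 1.129 in⁴
Effective length L_e = K·L = 1 × 76.6 = 76.60 in
P_cr = π²EI / L_e² = π² × 1550×10³ × 1.129 / 76.60² = 2.944×10^3 lb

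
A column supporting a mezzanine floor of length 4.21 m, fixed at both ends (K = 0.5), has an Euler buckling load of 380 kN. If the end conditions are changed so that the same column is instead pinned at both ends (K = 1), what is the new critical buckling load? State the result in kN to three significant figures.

P_cr ∝ 1/K², so P_cr,new = P_cr,old × (K_old/K_new)² = 380 × (0.5/1)²
= 380 × 0.2500 = 95.0 kN

P_cr ≈ 95.0 kN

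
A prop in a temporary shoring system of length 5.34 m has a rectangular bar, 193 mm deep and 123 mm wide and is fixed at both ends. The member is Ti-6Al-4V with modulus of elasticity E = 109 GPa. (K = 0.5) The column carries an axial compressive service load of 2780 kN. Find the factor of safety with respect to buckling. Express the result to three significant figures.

n ≈ 1.62

Buckling occurs about the weak axis: I_min = h·b³/12 with b = 123 mm (the shorter side).
I_min = 193×123³/12 = 2.993×10^7 mm⁴
I = 2.993×10^7 mm⁴ = 2.993×10^-5 m⁴
Effective length L_e = K·L = 0.5 × 5.34 = 2.670 m
P_cr = π²EI / L_e² = π² × 109×10⁹ × 2.993×10^-5 / 2.670² = 4.516×10^6 N
Factor of safety n = P_cr / P = 4516.4 / 2780 = 1.62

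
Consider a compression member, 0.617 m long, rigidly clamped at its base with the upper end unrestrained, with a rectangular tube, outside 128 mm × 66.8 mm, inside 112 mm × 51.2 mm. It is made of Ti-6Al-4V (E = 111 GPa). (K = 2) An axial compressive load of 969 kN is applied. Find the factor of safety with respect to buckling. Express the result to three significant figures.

n ≈ 1.43

Weak-axis I_min = (h_o·b_o³ − h_i·b_i³)/12 with b_o = 66.8, b_i = 51.20 mm (shorter outer/inner sides).
I_min = (128×66.8³ − 112.0×51.20³)/12 = 1.927×10^6 mm⁴
I = 1.927×10^6 mm⁴ = 1.927×10^-6 m⁴
Effective length L_e = K·L = 2 × 0.617 = 1.234 m
P_cr = π²EI / L_e² = π² × 111×10⁹ × 1.927×10^-6 / 1.234² = 1.386×10^6 N
Factor of safety n = P_cr / P = 1386.2 / 969 = 1.43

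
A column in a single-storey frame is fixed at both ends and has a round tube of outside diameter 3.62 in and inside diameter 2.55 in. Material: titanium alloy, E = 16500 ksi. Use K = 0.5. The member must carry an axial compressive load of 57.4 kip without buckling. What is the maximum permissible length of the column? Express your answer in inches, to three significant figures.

L_max ≈ 269 in

d_o = 3.62 in, d_i = 2.55 in
I = π(d_o⁴ − d_i⁴)/64 = π(3.62⁴ − 2.550⁴)/64 = 6.354 in⁴
At the buckling limit P_cr = P = 5.740×10^4 lb
From P_cr = π²EI/(K·L)²:  L = (1/K)·√(π²EI/P_cr) = (1/0.5)·√(π²×1.65×10^7×6.354/5.740×10^4)
L = 269 in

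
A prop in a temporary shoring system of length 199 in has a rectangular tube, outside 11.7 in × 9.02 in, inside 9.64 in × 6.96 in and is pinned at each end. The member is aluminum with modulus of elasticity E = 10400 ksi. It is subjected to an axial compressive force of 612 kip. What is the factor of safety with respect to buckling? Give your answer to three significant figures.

n ≈ 1.88

Weak-axis I_min = (h_o·b_o³ − h_i·b_i³)/12 with b_o = 9.02, b_i = 6.960 in (shorter outer/inner sides).
I_min = (11.7×9.02³ − 9.640×6.960³)/12 = 444.7 in⁴
Effective length L_e = K·L = 1 × 199 = 199.0 in
P_cr = π²EI / L_e² = π² × 10400×10³ × 444.7 / 199.0² = 1.153×10^6 lb
Factor of safety n = P_cr / P = 1152.6 / 612 = 1.88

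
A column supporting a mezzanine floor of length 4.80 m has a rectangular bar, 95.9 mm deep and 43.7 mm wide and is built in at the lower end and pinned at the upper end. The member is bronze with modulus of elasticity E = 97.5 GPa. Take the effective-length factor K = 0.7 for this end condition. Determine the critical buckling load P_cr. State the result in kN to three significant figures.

P_cr ≈ 56.8 kN

Buckling occurs about the weak axis: I_min = h·b³/12 with b = 43.7 mm (the shorter side).
I_min = 95.9×43.7³/12 = 6.669×10^5 mm⁴
I = 6.669×10^5 mm⁴ = 6.669×10^-7 m⁴
Effective length L_e = K·L = 0.7 × 4.80 = 3.360 m
P_cr = π²EI / L_e² = π² × 97.5×10⁹ × 6.669×10^-7 / 3.360² = 5.685×10^4 N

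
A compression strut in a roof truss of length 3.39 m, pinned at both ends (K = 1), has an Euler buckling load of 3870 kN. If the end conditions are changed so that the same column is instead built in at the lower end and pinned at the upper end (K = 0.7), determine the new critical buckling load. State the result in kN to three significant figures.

P_cr ∝ 1/K², so P_cr,new = P_cr,old × (K_old/K_new)² = 3870 × (1/0.7)²
= 3870 × 2.041 = 7900 kN

P_cr ≈ 7900 kN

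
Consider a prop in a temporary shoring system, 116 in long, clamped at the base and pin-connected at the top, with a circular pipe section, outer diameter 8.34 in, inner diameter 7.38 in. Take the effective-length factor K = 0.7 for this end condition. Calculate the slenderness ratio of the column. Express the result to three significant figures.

λ ≈ 29.2

d_o = 8.34 in, d_i = 7.38 in
I = π(d_o⁴ − d_i⁴)/64 = π(8.34⁴ − 7.380⁴)/64 = 91.87 in⁴
A = 11.85 in²;  r_min = √(I/A) = √(91.87/11.85) = 2.784 in
L_e = K·L = 0.7 × 116 = 81.20 in
λ = L_e / r_min = 81.200 / 2.784 = 29.2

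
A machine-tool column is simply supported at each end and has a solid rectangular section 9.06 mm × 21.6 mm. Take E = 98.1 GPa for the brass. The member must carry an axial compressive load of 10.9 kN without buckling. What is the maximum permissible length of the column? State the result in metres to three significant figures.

Buckling occurs about the weak axis: I_min = h·b³/12 with b = 9.06 mm (the shorter side).
I_min = 21.6×9.06³/12 = 1.339×10^3 mm⁴
I = 1.339×10^-9 m⁴
At the buckling limit P_cr = P = 1.090×10^4 N
From P_cr = π²EI/(K·L)²:  L = (1/K)·√(π²EI/P_cr) = (1/1)·√(π²×9.81×10^10×1.339×10^-9/1.090×10^4)
L = 0.345 m

L_max ≈ 0.345 m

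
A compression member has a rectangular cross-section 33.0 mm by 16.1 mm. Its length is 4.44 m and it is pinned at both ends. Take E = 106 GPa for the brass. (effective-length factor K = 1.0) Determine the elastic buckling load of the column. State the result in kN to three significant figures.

Buckling occurs about the weak axis: I_min = h·b³/12 with b = 16.1 mm (the shorter side).
I_min = 33.0×16.1³/12 = 1.148×10^4 mm⁴
I = 1.148×10^4 mm⁴ = 1.148×10^-8 m⁴
Effective length L_e = K·L = 1 × 4.44 = 4.440 m
P_cr = π²EI / L_e² = π² × 106×10⁹ × 1.148×10^-8 / 4.440² = 609.0 N

P_cr ≈ 0.609 kN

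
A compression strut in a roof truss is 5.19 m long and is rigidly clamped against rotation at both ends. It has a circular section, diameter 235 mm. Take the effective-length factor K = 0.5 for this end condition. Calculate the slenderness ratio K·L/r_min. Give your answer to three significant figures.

λ ≈ 44.2

For a solid circle r = d/4 = 235/4 = 58.75 mm
L_e = K·L = 0.5 × 5.19 m = 2.595 m = 2595.0 mm
λ = L_e / r_min = 2595.0 / 58.75 = 44.2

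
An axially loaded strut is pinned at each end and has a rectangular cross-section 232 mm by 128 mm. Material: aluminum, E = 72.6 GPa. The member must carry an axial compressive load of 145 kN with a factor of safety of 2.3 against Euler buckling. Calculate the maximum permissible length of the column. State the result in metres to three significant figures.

Buckling occurs about the weak axis: I_min = h·b³/12 with b = 128 mm (the shorter side).
I_min = 232×128³/12 = 4.054×10^7 mm⁴
I = 4.054×10^-5 m⁴
Required critical load P_cr = n·P = 2.3 × 145 = 333.5 kN = 3.335×10^5 N
From P_cr = π²EI/(K·L)²:  L = (1/K)·√(π²EI/P_cr) = (1/1)·√(π²×7.26×10^10×4.054×10^-5/3.335×10^5)
L = 9.33 m

L_max ≈ 9.33 m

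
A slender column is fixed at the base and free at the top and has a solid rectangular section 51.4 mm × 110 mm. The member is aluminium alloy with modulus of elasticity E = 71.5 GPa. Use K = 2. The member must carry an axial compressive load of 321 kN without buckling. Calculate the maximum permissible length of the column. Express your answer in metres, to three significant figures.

Buckling occurs about the weak axis: I_min = h·b³/12 with b = 51.4 mm (the shorter side).
I_min = 110×51.4³/12 = 1.245×10^6 mm⁴
I = 1.245×10^-6 m⁴
At the buckling limit P_cr = P = 3.210×10^5 N
From P_cr = π²EI/(K·L)²:  L = (1/K)·√(π²EI/P_cr) = (1/2)·√(π²×7.15×10^10×1.245×10^-6/3.210×10^5)
L = 0.827 m

L_max ≈ 0.827 m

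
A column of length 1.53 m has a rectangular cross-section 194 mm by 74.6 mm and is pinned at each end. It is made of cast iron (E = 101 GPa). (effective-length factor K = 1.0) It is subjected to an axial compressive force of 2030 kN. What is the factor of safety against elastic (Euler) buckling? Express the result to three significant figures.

Buckling occurs about the weak axis: I_min = h·b³/12 with b = 74.6 mm (the shorter side).
I_min = 194×74.6³/12 = 6.712×10^6 mm⁴
I = 6.712×10^6 mm⁴ = 6.712×10^-6 m⁴
Effective length L_e = K·L = 1 × 1.53 = 1.530 m
P_cr = π²EI / L_e² = π² × 101×10⁹ × 6.712×10^-6 / 1.530² = 2.858×10^6 N
Factor of safety n = P_cr / P = 2858.1 / 2030 = 1.41

n ≈ 1.41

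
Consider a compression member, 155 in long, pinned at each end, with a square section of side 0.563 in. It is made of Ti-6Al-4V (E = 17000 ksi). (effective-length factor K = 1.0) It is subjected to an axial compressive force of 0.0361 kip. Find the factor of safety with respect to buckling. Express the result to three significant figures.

n ≈ 1.62

I = a⁴/12 = 0.563⁴/12 = 8.372×10^-3 in⁴
Effective length L_e = K·L = 1 × 155 = 155.0 in
P_cr = π²EI / L_e² = π² × 17000×10³ × 8.372×10^-3 / 155.0² = 58.47 lb
Factor of safety n = P_cr / P = 0.058471 / 0.0361 = 1.62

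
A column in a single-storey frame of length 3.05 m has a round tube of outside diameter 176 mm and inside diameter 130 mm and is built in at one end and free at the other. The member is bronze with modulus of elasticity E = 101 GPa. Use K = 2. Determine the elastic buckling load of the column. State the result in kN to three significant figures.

d_o = 176 mm, d_i = 130 mm
I = π(d_o⁴ − d_i⁴)/64 = π(176⁴ − 130.0⁴)/64 = 3.308×10^7 mm⁴
I = 3.308×10^7 mm⁴ = 3.308×10^-5 m⁴
Effective length L_e = K·L = 2 × 3.05 = 6.100 m
P_cr = π²EI / L_e² = π² × 101×10⁹ × 3.308×10^-5 / 6.100² = 8.862×10^5 N

P_cr ≈ 886 kN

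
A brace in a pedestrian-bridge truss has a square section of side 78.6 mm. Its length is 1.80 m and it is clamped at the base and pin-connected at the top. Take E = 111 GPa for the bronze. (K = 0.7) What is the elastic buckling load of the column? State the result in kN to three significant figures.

I = a⁴/12 = 78.6⁴/12 = 3.181×10^6 mm⁴
I = 3.181×10^6 mm⁴ = 3.181×10^-6 m⁴
Effective length L_e = K·L = 0.7 × 1.80 = 1.260 m
P_cr = π²EI / L_e² = π² × 111×10⁹ × 3.181×10^-6 / 1.260² = 2.195×10^6 N

P_cr ≈ 2190 kN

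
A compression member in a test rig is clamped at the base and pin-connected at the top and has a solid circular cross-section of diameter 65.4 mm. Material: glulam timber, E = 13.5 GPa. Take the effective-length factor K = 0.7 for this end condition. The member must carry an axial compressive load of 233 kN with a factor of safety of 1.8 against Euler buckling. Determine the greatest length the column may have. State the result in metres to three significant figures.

L_max ≈ 0.763 m

I = πd⁴/64 = π×65.4⁴/64 = 8.980×10^5 mm⁴
I = 8.980×10^-7 m⁴
Required critical load P_cr = n·P = 1.8 × 233 = 419.4 kN = 4.194×10^5 N
From P_cr = π²EI/(K·L)²:  L = (1/K)·√(π²EI/P_cr) = (1/0.7)·√(π²×1.35×10^10×8.980×10^-7/4.194×10^5)
L = 0.763 m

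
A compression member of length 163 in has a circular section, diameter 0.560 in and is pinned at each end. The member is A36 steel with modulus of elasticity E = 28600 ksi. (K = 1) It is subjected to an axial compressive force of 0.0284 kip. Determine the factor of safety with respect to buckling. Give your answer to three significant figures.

n ≈ 1.81

I = πd⁴/64 = π×0.560⁴/64 = 4.827×10^-3 in⁴
Effective length L_e = K·L = 1 × 163 = 163.0 in
P_cr = π²EI / L_e² = π² × 28600×10³ × 4.827×10^-3 / 163.0² = 51.29 lb
Factor of safety n = P_cr / P = 0.051288 / 0.0284 = 1.81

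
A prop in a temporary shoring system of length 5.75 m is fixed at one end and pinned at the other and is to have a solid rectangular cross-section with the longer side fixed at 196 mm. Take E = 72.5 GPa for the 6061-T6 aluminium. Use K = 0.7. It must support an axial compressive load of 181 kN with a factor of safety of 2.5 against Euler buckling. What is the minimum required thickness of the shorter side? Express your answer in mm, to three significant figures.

b ≈ 85.6 mm

Required P_cr = n·P = 2.5 × 181 = 452.5 kN
L_e = K·L = 0.7 × 5.75 = 4.025 m
Required I = P_cr·L_e²/(π²E) = 4.525×10^5 × 4.025² / (π² × 7.25×10^10) = 1.025×10^-5 m⁴
I_req = 1.025×10^7 mm⁴
Rectangle, weak axis: I_min = h·b³/12 with h = 196 mm fixed  ⇒  b = (12I/h)^(1/3) = 85.6 mm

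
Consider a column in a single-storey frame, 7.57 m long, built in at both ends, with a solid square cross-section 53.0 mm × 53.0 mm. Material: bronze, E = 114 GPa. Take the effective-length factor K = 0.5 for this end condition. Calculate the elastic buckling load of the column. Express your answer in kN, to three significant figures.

I = a⁴/12 = 53.0⁴/12 = 6.575×10^5 mm⁴
I = 6.575×10^5 mm⁴ = 6.575×10^-7 m⁴
Effective length L_e = K·L = 0.5 × 7.57 = 3.785 m
P_cr = π²EI / L_e² = π² × 114×10⁹ × 6.575×10^-7 / 3.785² = 5.164×10^4 N

P_cr ≈ 51.6 kN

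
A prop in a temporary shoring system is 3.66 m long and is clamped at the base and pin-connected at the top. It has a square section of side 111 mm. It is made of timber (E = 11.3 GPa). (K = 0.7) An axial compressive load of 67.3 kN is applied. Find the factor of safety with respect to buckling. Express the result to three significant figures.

I = a⁴/12 = 111⁴/12 = 1.265×10^7 mm⁴
I = 1.265×10^7 mm⁴ = 1.265×10^-5 m⁴
Effective length L_e = K·L = 0.7 × 3.66 = 2.562 m
P_cr = π²EI / L_e² = π² × 11.3×10⁹ × 1.265×10^-5 / 2.562² = 2.149×10^5 N
Factor of safety n = P_cr / P = 214.95 / 67.3 = 3.19

n ≈ 3.19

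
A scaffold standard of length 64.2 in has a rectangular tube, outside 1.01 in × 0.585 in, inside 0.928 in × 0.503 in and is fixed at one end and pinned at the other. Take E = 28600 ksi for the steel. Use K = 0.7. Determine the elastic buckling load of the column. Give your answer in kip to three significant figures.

Weak-axis I_min = (h_o·b_o³ − h_i·b_i³)/12 with b_o = 0.585, b_i = 0.5030 in (shorter outer/inner sides).
I_min = (1.01×0.585³ − 0.9280×0.5030³)/12 = 7.009×10^-3 in⁴
Effective length L_e = K·L = 0.7 × 64.2 = 44.94 in
P_cr = π²EI / L_e² = π² × 28600×10³ × 7.009×10^-3 / 44.94² = 979.6 lb

P_cr ≈ 0.980 kip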